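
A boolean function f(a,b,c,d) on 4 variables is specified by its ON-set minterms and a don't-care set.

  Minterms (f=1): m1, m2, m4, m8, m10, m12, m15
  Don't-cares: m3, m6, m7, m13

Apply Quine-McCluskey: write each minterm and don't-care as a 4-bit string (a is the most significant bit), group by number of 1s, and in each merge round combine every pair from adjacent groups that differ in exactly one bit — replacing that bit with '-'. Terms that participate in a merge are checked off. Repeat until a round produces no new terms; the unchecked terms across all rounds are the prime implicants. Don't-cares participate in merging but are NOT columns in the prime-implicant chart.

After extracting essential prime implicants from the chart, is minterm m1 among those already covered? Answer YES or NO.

YES

Round 0: 0001✓ 0010✓ 0011✓ 0100✓ 0110✓ 0111✓ 1000✓ 1010✓ 1100✓ 1101✓ 1111✓
Round 1: -010 -100 -111 0-10✓ 0-11✓ 00-1 001-✓ 01-0 011-✓ 1-00 10-0 11-1 110-
Round 2: 0-1-
PIs = {-010, -100, -111, 0-1-, 00-1, 01-0, 1-00, 10-0, 11-1, 110-}
Coverage chart:
  m1: 00-1 ←essential
  m2: -010,0-1-
  m4: -100,01-0
  m8: 1-00,10-0
  m10: -010,10-0
  m12: -100,1-00,110-
  m15: -111,11-1
Essential: 00-1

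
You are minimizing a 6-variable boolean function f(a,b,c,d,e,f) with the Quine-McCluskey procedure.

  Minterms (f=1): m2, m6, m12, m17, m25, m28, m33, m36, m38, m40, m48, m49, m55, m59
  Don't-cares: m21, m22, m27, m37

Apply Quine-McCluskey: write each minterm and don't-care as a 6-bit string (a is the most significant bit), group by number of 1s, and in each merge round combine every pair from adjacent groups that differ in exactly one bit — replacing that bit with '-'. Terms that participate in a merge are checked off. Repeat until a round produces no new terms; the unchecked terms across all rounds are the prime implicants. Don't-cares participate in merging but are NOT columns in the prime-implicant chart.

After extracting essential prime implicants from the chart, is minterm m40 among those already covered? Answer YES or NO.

YES

size-2^0 implicants → 000010(✓)  000110(✓)  001100(✓)  010001(✓)  010101(✓)  010110(✓)  011001(✓)  011011(✓)  011100(✓)  100001(✓)  100100(✓)  100101(✓)  100110(✓)  101000  110000(✓)  110001(✓)  110111  111011(✓)
size-2^1 implicants → -00110  -10001  -11011  0-0110  0-1100  000-10  01-001  010-01  0110-1  1-0001  100-01  1001-0  10010-  11000-
Unchecked terms (primes): -00110, -10001, -11011, 0-0110, 0-1100, 000-10, 01-001, 010-01, 0110-1, 1-0001, 100-01, 1001-0, 10010-, 101000, 11000-, 110111
Minterm coverage:
  m2 ⊆ 000-10 [E]
  m6 ⊆ -00110,0-0110,000-10
  m12 ⊆ 0-1100 [E]
  m17 ⊆ -10001,01-001,010-01
  m25 ⊆ 01-001,0110-1
  m28 ⊆ 0-1100 [E]
  m33 ⊆ 1-0001,100-01
  m36 ⊆ 1001-0,10010-
  m38 ⊆ -00110,1001-0
  m40 ⊆ 101000 [E]
  m48 ⊆ 11000- [E]
  m49 ⊆ -10001,1-0001,11000-
  m55 ⊆ 110111 [E]
  m59 ⊆ -11011 [E]
E = {-11011, 0-1100, 000-10, 101000, 11000-, 110111}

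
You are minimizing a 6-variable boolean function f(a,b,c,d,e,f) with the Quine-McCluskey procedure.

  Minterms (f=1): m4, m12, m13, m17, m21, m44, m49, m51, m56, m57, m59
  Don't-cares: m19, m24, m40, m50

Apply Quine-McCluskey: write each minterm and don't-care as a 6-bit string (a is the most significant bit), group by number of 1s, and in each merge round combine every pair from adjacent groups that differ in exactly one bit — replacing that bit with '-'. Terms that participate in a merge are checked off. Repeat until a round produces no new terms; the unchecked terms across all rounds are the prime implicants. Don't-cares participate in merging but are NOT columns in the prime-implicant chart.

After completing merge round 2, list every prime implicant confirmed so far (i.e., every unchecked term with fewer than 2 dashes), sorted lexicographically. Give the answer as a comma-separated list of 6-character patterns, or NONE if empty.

[col 0] 000100*, 001100*, 001101*, 010001*, 010011*, 010101*, 011000*, 101000*, 101100*, 110001*, 110010*, 110011*, 111000*, 111001*, 111011*
[col 1] -01100, -10001*, -10011*, -11000, 00-100, 00110-, 010-01, 0100-1*, 1-1000, 101-00, 11-001*, 11-011*, 1100-1*, 11001-, 1110-1*, 11100-
[col 2] -100-1, 11-0-1
Prime implicants: -01100, -100-1, -11000, 00-100, 00110-, 010-01, 1-1000, 101-00, 11-0-1, 11001-, 11100-

-01100, -11000, 00-100, 00110-, 010-01, 1-1000, 101-00, 11001-, 11100-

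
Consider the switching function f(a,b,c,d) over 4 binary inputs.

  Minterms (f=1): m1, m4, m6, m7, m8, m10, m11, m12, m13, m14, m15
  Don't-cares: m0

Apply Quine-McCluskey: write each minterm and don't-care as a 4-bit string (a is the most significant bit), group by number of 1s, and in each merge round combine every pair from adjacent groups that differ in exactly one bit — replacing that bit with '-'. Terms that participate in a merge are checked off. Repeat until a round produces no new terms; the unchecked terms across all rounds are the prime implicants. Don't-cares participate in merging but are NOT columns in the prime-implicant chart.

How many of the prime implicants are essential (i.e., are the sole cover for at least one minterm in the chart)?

4

[col 0] 0000*, 0001*, 0100*, 0110*, 0111*, 1000*, 1010*, 1011*, 1100*, 1101*, 1110*, 1111*
[col 1] -000*, -100*, -110*, -111*, 0-00*, 000-, 01-0*, 011-*, 1-00*, 1-10*, 1-11*, 10-0*, 101-*, 11-0*, 11-1*, 110-*, 111-*
[col 2] --00, -1-0, -11-, 1--0, 1-1-, 11--
Prime implicants: --00, -1-0, -11-, 000-, 1--0, 1-1-, 11--
PI chart (minterm → PIs covering it):
  1 | 000-  (sole → essential)
  4 | --00,-1-0
  6 | -1-0,-11-
  7 | -11-  (sole → essential)
  8 | --00,1--0
  10 | 1--0,1-1-
  11 | 1-1-  (sole → essential)
  12 | --00,-1-0,1--0,11--
  13 | 11--  (sole → essential)
  14 | -1-0,-11-,1--0,1-1-,11--
  15 | -11-,1-1-,11--
Essential prime implicants: -11-, 000-, 1-1-, 11--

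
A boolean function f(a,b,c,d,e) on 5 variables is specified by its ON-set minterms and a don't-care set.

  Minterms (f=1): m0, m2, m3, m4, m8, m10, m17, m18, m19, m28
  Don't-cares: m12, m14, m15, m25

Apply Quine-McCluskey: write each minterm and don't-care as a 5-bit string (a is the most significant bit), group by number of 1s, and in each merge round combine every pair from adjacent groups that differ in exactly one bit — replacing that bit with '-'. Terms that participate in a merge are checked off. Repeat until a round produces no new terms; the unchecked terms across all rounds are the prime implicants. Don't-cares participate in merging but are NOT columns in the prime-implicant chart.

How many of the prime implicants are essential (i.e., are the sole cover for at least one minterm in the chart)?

Round 0: 00000✓ 00010✓ 00011✓ 00100✓ 01000✓ 01010✓ 01100✓ 01110✓ 01111✓ 10001✓ 10010✓ 10011✓ 11001✓ 11100✓
Round 1: -0010✓ -0011✓ -1100 0-000✓ 0-010✓ 0-100✓ 00-00✓ 000-0✓ 0001-✓ 01-00✓ 01-10✓ 010-0✓ 011-0✓ 0111- 1-001 100-1 1001-✓
Round 2: -001- 0--00 0-0-0 01--0
PIs = {-001-, -1100, 0--00, 0-0-0, 01--0, 0111-, 1-001, 100-1}
Coverage chart:
  m0: 0--00,0-0-0
  m2: -001-,0-0-0
  m3: -001- ←essential
  m4: 0--00 ←essential
  m8: 0--00,0-0-0,01--0
  m10: 0-0-0,01--0
  m17: 1-001,100-1
  m18: -001- ←essential
  m19: -001-,100-1
  m28: -1100 ←essential
Essential: -001-, -1100, 0--00

3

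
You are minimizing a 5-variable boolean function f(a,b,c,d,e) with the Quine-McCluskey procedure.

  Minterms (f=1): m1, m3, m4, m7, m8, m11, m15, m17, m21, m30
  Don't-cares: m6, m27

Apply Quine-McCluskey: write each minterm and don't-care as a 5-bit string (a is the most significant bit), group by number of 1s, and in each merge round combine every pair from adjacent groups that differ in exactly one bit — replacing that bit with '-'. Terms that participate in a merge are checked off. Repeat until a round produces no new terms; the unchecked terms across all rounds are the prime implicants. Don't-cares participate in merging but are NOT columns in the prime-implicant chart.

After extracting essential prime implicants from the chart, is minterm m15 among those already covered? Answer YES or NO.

Round 0: 00001✓ 00011✓ 00100✓ 00110✓ 00111✓ 01000 01011✓ 01111✓ 10001✓ 10101✓ 11011✓ 11110
Round 1: -0001 -1011 0-011✓ 0-111✓ 00-11✓ 000-1 001-0 0011- 01-11✓ 10-01
Round 2: 0--11
PIs = {-0001, -1011, 0--11, 000-1, 001-0, 0011-, 01000, 10-01, 11110}
Coverage chart:
  m1: -0001,000-1
  m3: 0--11,000-1
  m4: 001-0 ←essential
  m7: 0--11,0011-
  m8: 01000 ←essential
  m11: -1011,0--11
  m15: 0--11 ←essential
  m17: -0001,10-01
  m21: 10-01 ←essential
  m30: 11110 ←essential
Essential: 0--11, 001-0, 01000, 10-01, 11110

YES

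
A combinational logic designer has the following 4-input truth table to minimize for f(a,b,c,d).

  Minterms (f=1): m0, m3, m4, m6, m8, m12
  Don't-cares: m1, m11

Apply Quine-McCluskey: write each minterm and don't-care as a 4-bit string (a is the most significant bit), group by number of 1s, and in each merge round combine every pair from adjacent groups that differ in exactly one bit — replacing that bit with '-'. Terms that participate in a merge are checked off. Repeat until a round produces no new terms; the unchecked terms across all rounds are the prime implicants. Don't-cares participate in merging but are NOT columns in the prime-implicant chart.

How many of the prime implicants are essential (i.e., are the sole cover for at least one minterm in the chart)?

2

[col 0] 0000*, 0001*, 0011*, 0100*, 0110*, 1000*, 1011*, 1100*
[col 1] -000*, -011, -100*, 0-00*, 00-1, 000-, 01-0, 1-00*
[col 2] --00
Prime implicants: --00, -011, 00-1, 000-, 01-0
PI chart (minterm → PIs covering it):
  0 | --00,000-
  3 | -011,00-1
  4 | --00,01-0
  6 | 01-0  (sole → essential)
  8 | --00  (sole → essential)
  12 | --00  (sole → essential)
Essential prime implicants: --00, 01-0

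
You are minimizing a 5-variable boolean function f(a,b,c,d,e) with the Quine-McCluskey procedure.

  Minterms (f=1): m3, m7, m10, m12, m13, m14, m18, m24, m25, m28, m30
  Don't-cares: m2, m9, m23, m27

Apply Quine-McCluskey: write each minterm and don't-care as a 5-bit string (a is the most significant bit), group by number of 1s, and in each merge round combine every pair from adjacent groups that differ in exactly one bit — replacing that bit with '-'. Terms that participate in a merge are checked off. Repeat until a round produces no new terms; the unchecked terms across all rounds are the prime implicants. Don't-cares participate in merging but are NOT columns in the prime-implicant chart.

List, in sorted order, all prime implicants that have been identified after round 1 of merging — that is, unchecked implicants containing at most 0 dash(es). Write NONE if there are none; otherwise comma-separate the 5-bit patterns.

NONE

Round 0: 00010✓ 00011✓ 00111✓ 01001✓ 01010✓ 01100✓ 01101✓ 01110✓ 10010✓ 10111✓ 11000✓ 11001✓ 11011✓ 11100✓ 11110✓
Round 1: -0010 -0111 -1001 -1100✓ -1110✓ 0-010 00-11 0001- 01-01 01-10 011-0✓ 0110- 11-00 110-1 1100- 111-0✓
Round 2: -11-0
PIs = {-0010, -0111, -1001, -11-0, 0-010, 00-11, 0001-, 01-01, 01-10, 0110-, 11-00, 110-1, 1100-}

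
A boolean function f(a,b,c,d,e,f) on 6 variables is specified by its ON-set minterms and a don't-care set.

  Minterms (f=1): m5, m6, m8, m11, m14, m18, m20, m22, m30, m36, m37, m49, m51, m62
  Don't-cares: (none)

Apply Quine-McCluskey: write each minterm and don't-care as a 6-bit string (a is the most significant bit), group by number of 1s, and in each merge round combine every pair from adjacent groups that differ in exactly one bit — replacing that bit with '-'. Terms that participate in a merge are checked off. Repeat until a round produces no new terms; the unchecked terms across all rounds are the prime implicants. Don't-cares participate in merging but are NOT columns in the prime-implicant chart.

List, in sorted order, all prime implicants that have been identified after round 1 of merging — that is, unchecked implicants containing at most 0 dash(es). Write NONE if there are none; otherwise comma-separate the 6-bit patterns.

[col 0] 000101*, 000110*, 001000, 001011, 001110*, 010010*, 010100*, 010110*, 011110*, 100100*, 100101*, 110001*, 110011*, 111110*
[col 1] -00101, -11110, 0-0110*, 0-1110*, 00-110*, 01-110*, 010-10, 0101-0, 10010-, 1100-1
[col 2] 0--110
Prime implicants: -00101, -11110, 0--110, 001000, 001011, 010-10, 0101-0, 10010-, 1100-1

001000, 001011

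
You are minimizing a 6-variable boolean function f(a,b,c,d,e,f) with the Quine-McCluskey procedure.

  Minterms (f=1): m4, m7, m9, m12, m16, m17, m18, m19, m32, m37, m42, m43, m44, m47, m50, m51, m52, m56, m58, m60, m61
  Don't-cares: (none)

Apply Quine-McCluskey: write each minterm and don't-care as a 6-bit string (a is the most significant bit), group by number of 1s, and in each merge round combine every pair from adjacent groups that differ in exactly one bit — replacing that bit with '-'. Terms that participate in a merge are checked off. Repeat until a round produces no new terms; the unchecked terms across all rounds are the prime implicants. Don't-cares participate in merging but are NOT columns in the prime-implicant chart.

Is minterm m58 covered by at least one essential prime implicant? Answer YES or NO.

NO

size-2^0 implicants → 000100(✓)  000111  001001  001100(✓)  010000(✓)  010001(✓)  010010(✓)  010011(✓)  100000  100101  101010(✓)  101011(✓)  101100(✓)  101111(✓)  110010(✓)  110011(✓)  110100(✓)  111000(✓)  111010(✓)  111100(✓)  111101(✓)
size-2^1 implicants → -01100  -10010(✓)  -10011(✓)  00-100  0100-0(✓)  0100-1(✓)  01000-(✓)  01001-(✓)  1-1010  1-1100  101-11  10101-  11-010  11-100  11001-(✓)  111-00  1110-0  11110-
size-2^2 implicants → -1001-  0100--
Unchecked terms (primes): -01100, -1001-, 00-100, 000111, 001001, 0100--, 1-1010, 1-1100, 100000, 100101, 101-11, 10101-, 11-010, 11-100, 111-00, 1110-0, 11110-
Minterm coverage:
  m4 ⊆ 00-100 [E]
  m7 ⊆ 000111 [E]
  m9 ⊆ 001001 [E]
  m12 ⊆ -01100,00-100
  m16 ⊆ 0100-- [E]
  m17 ⊆ 0100-- [E]
  m18 ⊆ -1001-,0100--
  m19 ⊆ -1001-,0100--
  m32 ⊆ 100000 [E]
  m37 ⊆ 100101 [E]
  m42 ⊆ 1-1010,10101-
  m43 ⊆ 101-11,10101-
  m44 ⊆ -01100,1-1100
  m47 ⊆ 101-11 [E]
  m50 ⊆ -1001-,11-010
  m51 ⊆ -1001- [E]
  m52 ⊆ 11-100 [E]
  m56 ⊆ 111-00,1110-0
  m58 ⊆ 1-1010,11-010,1110-0
  m60 ⊆ 1-1100,11-100,111-00,11110-
  m61 ⊆ 11110- [E]
E = {-1001-, 00-100, 000111, 001001, 0100--, 100000, 100101, 101-11, 11-100, 11110-}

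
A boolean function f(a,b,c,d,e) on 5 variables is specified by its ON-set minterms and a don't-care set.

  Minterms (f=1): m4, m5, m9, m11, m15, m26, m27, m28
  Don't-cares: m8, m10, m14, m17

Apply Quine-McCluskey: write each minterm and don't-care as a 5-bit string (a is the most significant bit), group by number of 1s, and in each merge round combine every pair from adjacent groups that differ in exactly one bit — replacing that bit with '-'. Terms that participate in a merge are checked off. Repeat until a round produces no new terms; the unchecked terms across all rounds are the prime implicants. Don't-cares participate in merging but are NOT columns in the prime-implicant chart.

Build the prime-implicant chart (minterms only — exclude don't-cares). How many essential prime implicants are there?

size-2^0 implicants → 00100(✓)  00101(✓)  01000(✓)  01001(✓)  01010(✓)  01011(✓)  01110(✓)  01111(✓)  10001  11010(✓)  11011(✓)  11100
size-2^1 implicants → -1010(✓)  -1011(✓)  0010-  01-10(✓)  01-11(✓)  010-0(✓)  010-1(✓)  0100-(✓)  0101-(✓)  0111-(✓)  1101-(✓)
size-2^2 implicants → -101-  01-1-  010--
Unchecked terms (primes): -101-, 0010-, 01-1-, 010--, 10001, 11100
Minterm coverage:
  m4 ⊆ 0010- [E]
  m5 ⊆ 0010- [E]
  m9 ⊆ 010-- [E]
  m11 ⊆ -101-,01-1-,010--
  m15 ⊆ 01-1- [E]
  m26 ⊆ -101- [E]
  m27 ⊆ -101- [E]
  m28 ⊆ 11100 [E]
E = {-101-, 0010-, 01-1-, 010--, 11100}

5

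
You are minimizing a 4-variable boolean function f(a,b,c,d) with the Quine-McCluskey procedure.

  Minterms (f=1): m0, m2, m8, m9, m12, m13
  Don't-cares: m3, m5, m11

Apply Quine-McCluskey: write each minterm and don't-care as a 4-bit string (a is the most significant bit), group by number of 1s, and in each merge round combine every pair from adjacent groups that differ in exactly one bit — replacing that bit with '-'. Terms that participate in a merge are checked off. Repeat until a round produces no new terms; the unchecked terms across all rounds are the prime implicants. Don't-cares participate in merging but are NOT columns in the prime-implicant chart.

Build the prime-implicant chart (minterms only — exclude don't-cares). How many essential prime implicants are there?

Round 0: 0000✓ 0010✓ 0011✓ 0101✓ 1000✓ 1001✓ 1011✓ 1100✓ 1101✓
Round 1: -000 -011 -101 00-0 001- 1-00✓ 1-01✓ 10-1 100-✓ 110-✓
Round 2: 1-0-
PIs = {-000, -011, -101, 00-0, 001-, 1-0-, 10-1}
Coverage chart:
  m0: -000,00-0
  m2: 00-0,001-
  m8: -000,1-0-
  m9: 1-0-,10-1
  m12: 1-0- ←essential
  m13: -101,1-0-
Essential: 1-0-

1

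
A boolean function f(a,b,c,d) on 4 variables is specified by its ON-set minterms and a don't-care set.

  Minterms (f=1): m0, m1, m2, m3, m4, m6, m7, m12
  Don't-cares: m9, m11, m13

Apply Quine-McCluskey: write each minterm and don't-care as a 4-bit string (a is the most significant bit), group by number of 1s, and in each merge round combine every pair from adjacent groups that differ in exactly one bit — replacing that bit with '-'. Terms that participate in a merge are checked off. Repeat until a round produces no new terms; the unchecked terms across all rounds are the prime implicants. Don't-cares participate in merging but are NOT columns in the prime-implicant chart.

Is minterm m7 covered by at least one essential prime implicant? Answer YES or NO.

YES

size-2^0 implicants → 0000(✓)  0001(✓)  0010(✓)  0011(✓)  0100(✓)  0110(✓)  0111(✓)  1001(✓)  1011(✓)  1100(✓)  1101(✓)
size-2^1 implicants → -001(✓)  -011(✓)  -100  0-00(✓)  0-10(✓)  0-11(✓)  00-0(✓)  00-1(✓)  000-(✓)  001-(✓)  01-0(✓)  011-(✓)  1-01  10-1(✓)  110-
size-2^2 implicants → -0-1  0--0  0-1-  00--
Unchecked terms (primes): -0-1, -100, 0--0, 0-1-, 00--, 1-01, 110-
Minterm coverage:
  m0 ⊆ 0--0,00--
  m1 ⊆ -0-1,00--
  m2 ⊆ 0--0,0-1-,00--
  m3 ⊆ -0-1,0-1-,00--
  m4 ⊆ -100,0--0
  m6 ⊆ 0--0,0-1-
  m7 ⊆ 0-1- [E]
  m12 ⊆ -100,110-
E = {0-1-}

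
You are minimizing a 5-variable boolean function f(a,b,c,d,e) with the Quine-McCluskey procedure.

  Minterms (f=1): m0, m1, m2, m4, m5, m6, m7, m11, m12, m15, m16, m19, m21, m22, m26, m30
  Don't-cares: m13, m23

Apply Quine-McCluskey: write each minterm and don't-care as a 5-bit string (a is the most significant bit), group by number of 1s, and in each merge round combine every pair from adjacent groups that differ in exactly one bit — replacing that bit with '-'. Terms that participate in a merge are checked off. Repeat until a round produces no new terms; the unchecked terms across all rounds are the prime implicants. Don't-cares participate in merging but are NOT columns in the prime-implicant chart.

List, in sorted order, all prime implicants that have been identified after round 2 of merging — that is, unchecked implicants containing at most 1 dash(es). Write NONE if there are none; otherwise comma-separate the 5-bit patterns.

size-2^0 implicants → 00000(✓)  00001(✓)  00010(✓)  00100(✓)  00101(✓)  00110(✓)  00111(✓)  01011(✓)  01100(✓)  01101(✓)  01111(✓)  10000(✓)  10011(✓)  10101(✓)  10110(✓)  10111(✓)  11010(✓)  11110(✓)
size-2^1 implicants → -0000  -0101(✓)  -0110(✓)  -0111(✓)  0-100(✓)  0-101(✓)  0-111(✓)  00-00(✓)  00-01(✓)  00-10(✓)  000-0(✓)  0000-(✓)  001-0(✓)  001-1(✓)  0010-(✓)  0011-(✓)  01-11  011-1(✓)  0110-(✓)  1-110  10-11  101-1(✓)  1011-(✓)  11-10
size-2^2 implicants → -01-1  -011-  0-1-1  0-10-  00--0  00-0-  001--
Unchecked terms (primes): -0000, -01-1, -011-, 0-1-1, 0-10-, 00--0, 00-0-, 001--, 01-11, 1-110, 10-11, 11-10

-0000, 01-11, 1-110, 10-11, 11-10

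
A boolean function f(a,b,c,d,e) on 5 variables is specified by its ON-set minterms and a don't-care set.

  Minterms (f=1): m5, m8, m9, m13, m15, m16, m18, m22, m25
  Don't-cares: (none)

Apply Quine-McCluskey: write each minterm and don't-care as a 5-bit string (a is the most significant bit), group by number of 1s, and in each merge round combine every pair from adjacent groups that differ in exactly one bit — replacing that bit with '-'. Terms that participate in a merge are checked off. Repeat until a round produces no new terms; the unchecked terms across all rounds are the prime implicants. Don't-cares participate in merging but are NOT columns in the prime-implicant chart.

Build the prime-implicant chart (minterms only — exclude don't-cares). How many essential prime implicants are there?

size-2^0 implicants → 00101(✓)  01000(✓)  01001(✓)  01101(✓)  01111(✓)  10000(✓)  10010(✓)  10110(✓)  11001(✓)
size-2^1 implicants → -1001  0-101  01-01  0100-  011-1  10-10  100-0
Unchecked terms (primes): -1001, 0-101, 01-01, 0100-, 011-1, 10-10, 100-0
Minterm coverage:
  m5 ⊆ 0-101 [E]
  m8 ⊆ 0100- [E]
  m9 ⊆ -1001,01-01,0100-
  m13 ⊆ 0-101,01-01,011-1
  m15 ⊆ 011-1 [E]
  m16 ⊆ 100-0 [E]
  m18 ⊆ 10-10,100-0
  m22 ⊆ 10-10 [E]
  m25 ⊆ -1001 [E]
E = {-1001, 0-101, 0100-, 011-1, 10-10, 100-0}

6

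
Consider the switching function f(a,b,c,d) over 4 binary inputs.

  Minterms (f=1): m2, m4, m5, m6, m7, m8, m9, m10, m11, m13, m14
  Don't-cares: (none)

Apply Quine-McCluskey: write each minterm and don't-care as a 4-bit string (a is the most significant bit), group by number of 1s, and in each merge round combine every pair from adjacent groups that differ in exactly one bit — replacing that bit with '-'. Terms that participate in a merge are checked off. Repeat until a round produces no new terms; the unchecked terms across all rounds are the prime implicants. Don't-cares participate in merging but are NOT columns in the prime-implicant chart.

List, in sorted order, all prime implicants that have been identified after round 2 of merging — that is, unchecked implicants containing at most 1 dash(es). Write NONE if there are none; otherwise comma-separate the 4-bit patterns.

size-2^0 implicants → 0010(✓)  0100(✓)  0101(✓)  0110(✓)  0111(✓)  1000(✓)  1001(✓)  1010(✓)  1011(✓)  1101(✓)  1110(✓)
size-2^1 implicants → -010(✓)  -101  -110(✓)  0-10(✓)  01-0(✓)  01-1(✓)  010-(✓)  011-(✓)  1-01  1-10(✓)  10-0(✓)  10-1(✓)  100-(✓)  101-(✓)
size-2^2 implicants → --10  01--  10--
Unchecked terms (primes): --10, -101, 01--, 1-01, 10--

-101, 1-01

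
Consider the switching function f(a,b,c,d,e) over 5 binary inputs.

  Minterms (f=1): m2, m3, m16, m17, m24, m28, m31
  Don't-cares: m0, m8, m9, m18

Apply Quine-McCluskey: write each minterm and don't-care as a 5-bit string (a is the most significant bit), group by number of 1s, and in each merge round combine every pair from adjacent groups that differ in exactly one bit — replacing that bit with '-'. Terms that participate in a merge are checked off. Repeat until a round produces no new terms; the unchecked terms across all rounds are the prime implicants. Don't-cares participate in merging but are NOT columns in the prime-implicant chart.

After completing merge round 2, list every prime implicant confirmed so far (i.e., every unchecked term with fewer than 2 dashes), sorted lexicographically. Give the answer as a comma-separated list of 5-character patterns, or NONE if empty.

[col 0] 00000*, 00010*, 00011*, 01000*, 01001*, 10000*, 10001*, 10010*, 11000*, 11100*, 11111
[col 1] -0000*, -0010*, -1000*, 0-000*, 000-0*, 0001-, 0100-, 1-000*, 100-0*, 1000-, 11-00
[col 2] --000, -00-0
Prime implicants: --000, -00-0, 0001-, 0100-, 1000-, 11-00, 11111

0001-, 0100-, 1000-, 11-00, 11111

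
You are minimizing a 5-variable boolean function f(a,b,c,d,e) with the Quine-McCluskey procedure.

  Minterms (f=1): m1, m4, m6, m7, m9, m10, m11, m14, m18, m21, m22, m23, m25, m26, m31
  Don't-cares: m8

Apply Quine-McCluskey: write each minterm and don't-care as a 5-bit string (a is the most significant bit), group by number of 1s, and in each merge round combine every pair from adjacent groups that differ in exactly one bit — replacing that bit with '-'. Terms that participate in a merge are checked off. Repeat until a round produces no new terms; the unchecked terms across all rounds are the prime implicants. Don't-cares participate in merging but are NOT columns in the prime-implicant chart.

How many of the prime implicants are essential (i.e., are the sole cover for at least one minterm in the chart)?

7

size-2^0 implicants → 00001(✓)  00100(✓)  00110(✓)  00111(✓)  01000(✓)  01001(✓)  01010(✓)  01011(✓)  01110(✓)  10010(✓)  10101(✓)  10110(✓)  10111(✓)  11001(✓)  11010(✓)  11111(✓)
size-2^1 implicants → -0110(✓)  -0111(✓)  -1001  -1010  0-001  0-110  001-0  0011-(✓)  01-10  010-0(✓)  010-1(✓)  0100-(✓)  0101-(✓)  1-010  1-111  10-10  101-1  1011-(✓)
size-2^2 implicants → -011-  010--
Unchecked terms (primes): -011-, -1001, -1010, 0-001, 0-110, 001-0, 01-10, 010--, 1-010, 1-111, 10-10, 101-1
Minterm coverage:
  m1 ⊆ 0-001 [E]
  m4 ⊆ 001-0 [E]
  m6 ⊆ -011-,0-110,001-0
  m7 ⊆ -011- [E]
  m9 ⊆ -1001,0-001,010--
  m10 ⊆ -1010,01-10,010--
  m11 ⊆ 010-- [E]
  m14 ⊆ 0-110,01-10
  m18 ⊆ 1-010,10-10
  m21 ⊆ 101-1 [E]
  m22 ⊆ -011-,10-10
  m23 ⊆ -011-,1-111,101-1
  m25 ⊆ -1001 [E]
  m26 ⊆ -1010,1-010
  m31 ⊆ 1-111 [E]
E = {-011-, -1001, 0-001, 001-0, 010--, 1-111, 101-1}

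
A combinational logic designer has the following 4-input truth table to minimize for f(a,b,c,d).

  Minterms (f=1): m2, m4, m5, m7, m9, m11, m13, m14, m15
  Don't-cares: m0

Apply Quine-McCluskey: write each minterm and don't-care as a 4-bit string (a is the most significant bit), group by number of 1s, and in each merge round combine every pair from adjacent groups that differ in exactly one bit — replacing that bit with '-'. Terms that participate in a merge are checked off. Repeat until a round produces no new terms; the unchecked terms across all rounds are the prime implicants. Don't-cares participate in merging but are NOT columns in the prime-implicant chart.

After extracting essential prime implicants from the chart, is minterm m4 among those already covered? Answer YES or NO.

NO

Round 0: 0000✓ 0010✓ 0100✓ 0101✓ 0111✓ 1001✓ 1011✓ 1101✓ 1110✓ 1111✓
Round 1: -101✓ -111✓ 0-00 00-0 01-1✓ 010- 1-01✓ 1-11✓ 10-1✓ 11-1✓ 111-
Round 2: -1-1 1--1
PIs = {-1-1, 0-00, 00-0, 010-, 1--1, 111-}
Coverage chart:
  m2: 00-0 ←essential
  m4: 0-00,010-
  m5: -1-1,010-
  m7: -1-1 ←essential
  m9: 1--1 ←essential
  m11: 1--1 ←essential
  m13: -1-1,1--1
  m14: 111- ←essential
  m15: -1-1,1--1,111-
Essential: -1-1, 00-0, 1--1, 111-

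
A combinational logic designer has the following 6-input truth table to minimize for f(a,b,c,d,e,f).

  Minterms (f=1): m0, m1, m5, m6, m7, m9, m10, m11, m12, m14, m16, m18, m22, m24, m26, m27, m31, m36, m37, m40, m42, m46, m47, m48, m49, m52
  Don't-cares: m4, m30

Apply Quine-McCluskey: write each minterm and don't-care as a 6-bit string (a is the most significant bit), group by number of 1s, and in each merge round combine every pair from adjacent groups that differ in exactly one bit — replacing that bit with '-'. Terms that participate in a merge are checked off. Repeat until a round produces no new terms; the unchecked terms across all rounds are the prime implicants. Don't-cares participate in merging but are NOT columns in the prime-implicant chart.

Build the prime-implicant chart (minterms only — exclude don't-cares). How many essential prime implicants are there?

Round 0: 000000✓ 000001✓ 000100✓ 000101✓ 000110✓ 000111✓ 001001✓ 001010✓ 001011✓ 001100✓ 001110✓ 010000✓ 010010✓ 010110✓ 011000✓ 011010✓ 011011✓ 011110✓ 011111✓ 100100✓ 100101✓ 101000✓ 101010✓ 101110✓ 101111✓ 110000✓ 110001✓ 110100✓
Round 1: -00100✓ -00101✓ -01010✓ -01110✓ -10000 0-0000 0-0110✓ 0-1010✓ 0-1011✓ 0-1110✓ 00-001 00-100✓ 00-110✓ 000-00✓ 000-01✓ 00000-✓ 0001-0✓ 0001-1✓ 00010-✓ 00011-✓ 001-10✓ 0010-1 00101-✓ 0011-0✓ 01-000✓ 01-010✓ 01-110✓ 010-10✓ 0100-0✓ 011-10✓ 011-11✓ 0110-0✓ 01101-✓ 01111-✓ 1-0100 10010-✓ 101-10✓ 1010-0 10111- 110-00 11000-
Round 2: -0010- -01-10 0--110 0-1-10 0-101- 00-1-0 000-0- 0001-- 01--10 01-0-0 011-1-
PIs = {-0010-, -01-10, -10000, 0--110, 0-0000, 0-1-10, 0-101-, 00-001, 00-1-0, 000-0-, 0001--, 0010-1, 01--10, 01-0-0, 011-1-, 1-0100, 1010-0, 10111-, 110-00, 11000-}
Coverage chart:
  m0: 0-0000,000-0-
  m1: 00-001,000-0-
  m5: -0010-,000-0-,0001--
  m6: 0--110,00-1-0,0001--
  m7: 0001-- ←essential
  m9: 00-001,0010-1
  m10: -01-10,0-1-10,0-101-
  m11: 0-101-,0010-1
  m12: 00-1-0 ←essential
  m14: -01-10,0--110,0-1-10,00-1-0
  m16: -10000,0-0000,01-0-0
  m18: 01--10,01-0-0
  m22: 0--110,01--10
  m24: 01-0-0 ←essential
  m26: 0-1-10,0-101-,01--10,01-0-0,011-1-
  m27: 0-101-,011-1-
  m31: 011-1- ←essential
  m36: -0010-,1-0100
  m37: -0010- ←essential
  m40: 1010-0 ←essential
  m42: -01-10,1010-0
  m46: -01-10,10111-
  m47: 10111- ←essential
  m48: -10000,110-00,11000-
  m49: 11000- ←essential
  m52: 1-0100,110-00
Essential: -0010-, 00-1-0, 0001--, 01-0-0, 011-1-, 1010-0, 10111-, 11000-

8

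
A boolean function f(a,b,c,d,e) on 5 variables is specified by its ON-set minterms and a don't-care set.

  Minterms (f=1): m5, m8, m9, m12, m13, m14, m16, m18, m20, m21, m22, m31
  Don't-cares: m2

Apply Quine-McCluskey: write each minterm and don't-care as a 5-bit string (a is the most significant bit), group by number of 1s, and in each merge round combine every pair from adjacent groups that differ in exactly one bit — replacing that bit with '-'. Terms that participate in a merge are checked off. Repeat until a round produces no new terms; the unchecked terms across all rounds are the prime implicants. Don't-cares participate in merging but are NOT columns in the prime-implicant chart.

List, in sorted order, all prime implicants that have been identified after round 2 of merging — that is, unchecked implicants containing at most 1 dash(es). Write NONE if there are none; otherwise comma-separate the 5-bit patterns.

[col 0] 00010*, 00101*, 01000*, 01001*, 01100*, 01101*, 01110*, 10000*, 10010*, 10100*, 10101*, 10110*, 11111
[col 1] -0010, -0101, 0-101, 01-00*, 01-01*, 0100-*, 011-0, 0110-*, 10-00*, 10-10*, 100-0*, 101-0*, 1010-
[col 2] 01-0-, 10--0
Prime implicants: -0010, -0101, 0-101, 01-0-, 011-0, 10--0, 1010-, 11111

-0010, -0101, 0-101, 011-0, 1010-, 11111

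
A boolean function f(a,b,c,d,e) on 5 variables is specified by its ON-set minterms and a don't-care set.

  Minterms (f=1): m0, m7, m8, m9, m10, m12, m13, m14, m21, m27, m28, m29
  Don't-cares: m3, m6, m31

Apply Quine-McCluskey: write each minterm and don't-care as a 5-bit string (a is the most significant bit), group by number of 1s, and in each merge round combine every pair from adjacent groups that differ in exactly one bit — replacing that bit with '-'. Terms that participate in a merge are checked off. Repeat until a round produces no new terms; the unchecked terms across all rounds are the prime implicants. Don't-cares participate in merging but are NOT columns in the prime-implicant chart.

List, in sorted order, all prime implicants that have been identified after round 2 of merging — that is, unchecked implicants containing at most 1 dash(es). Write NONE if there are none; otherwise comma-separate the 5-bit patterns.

Round 0: 00000✓ 00011✓ 00110✓ 00111✓ 01000✓ 01001✓ 01010✓ 01100✓ 01101✓ 01110✓ 10101✓ 11011✓ 11100✓ 11101✓ 11111✓
Round 1: -1100✓ -1101✓ 0-000 0-110 00-11 0011- 01-00✓ 01-01✓ 01-10✓ 010-0✓ 0100-✓ 011-0✓ 0110-✓ 1-101 11-11 111-1 1110-✓
Round 2: -110- 01--0 01-0-
PIs = {-110-, 0-000, 0-110, 00-11, 0011-, 01--0, 01-0-, 1-101, 11-11, 111-1}

0-000, 0-110, 00-11, 0011-, 1-101, 11-11, 111-1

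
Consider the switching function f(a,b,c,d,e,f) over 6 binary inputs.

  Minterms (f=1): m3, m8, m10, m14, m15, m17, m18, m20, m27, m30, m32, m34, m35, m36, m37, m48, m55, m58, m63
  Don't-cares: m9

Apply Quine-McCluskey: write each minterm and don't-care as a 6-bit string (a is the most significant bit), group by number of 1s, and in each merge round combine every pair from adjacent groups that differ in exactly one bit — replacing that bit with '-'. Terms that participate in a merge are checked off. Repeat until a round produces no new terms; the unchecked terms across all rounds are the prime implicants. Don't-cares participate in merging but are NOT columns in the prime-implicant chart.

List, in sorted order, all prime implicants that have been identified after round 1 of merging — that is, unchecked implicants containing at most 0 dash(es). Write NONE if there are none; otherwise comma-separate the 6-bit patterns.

010001, 010010, 010100, 011011, 111010

size-2^0 implicants → 000011(✓)  001000(✓)  001001(✓)  001010(✓)  001110(✓)  001111(✓)  010001  010010  010100  011011  011110(✓)  100000(✓)  100010(✓)  100011(✓)  100100(✓)  100101(✓)  110000(✓)  110111(✓)  111010  111111(✓)
size-2^1 implicants → -00011  0-1110  001-10  0010-0  00100-  00111-  1-0000  100-00  1000-0  10001-  10010-  11-111
Unchecked terms (primes): -00011, 0-1110, 001-10, 0010-0, 00100-, 00111-, 010001, 010010, 010100, 011011, 1-0000, 100-00, 1000-0, 10001-, 10010-, 11-111, 111010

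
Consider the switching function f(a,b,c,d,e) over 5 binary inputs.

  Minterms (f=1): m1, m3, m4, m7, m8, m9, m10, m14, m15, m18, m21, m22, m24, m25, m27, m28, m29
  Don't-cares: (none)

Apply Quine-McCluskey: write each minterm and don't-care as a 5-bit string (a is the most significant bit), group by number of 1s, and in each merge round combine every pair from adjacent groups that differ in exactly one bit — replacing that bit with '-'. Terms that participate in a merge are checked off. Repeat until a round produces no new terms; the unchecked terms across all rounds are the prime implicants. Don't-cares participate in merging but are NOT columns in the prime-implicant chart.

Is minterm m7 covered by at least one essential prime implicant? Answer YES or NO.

NO

size-2^0 implicants → 00001(✓)  00011(✓)  00100  00111(✓)  01000(✓)  01001(✓)  01010(✓)  01110(✓)  01111(✓)  10010(✓)  10101(✓)  10110(✓)  11000(✓)  11001(✓)  11011(✓)  11100(✓)  11101(✓)
size-2^1 implicants → -1000(✓)  -1001(✓)  0-001  0-111  00-11  000-1  01-10  010-0  0100-(✓)  0111-  1-101  10-10  11-00(✓)  11-01(✓)  110-1  1100-(✓)  1110-(✓)
size-2^2 implicants → -100-  11-0-
Unchecked terms (primes): -100-, 0-001, 0-111, 00-11, 000-1, 00100, 01-10, 010-0, 0111-, 1-101, 10-10, 11-0-, 110-1
Minterm coverage:
  m1 ⊆ 0-001,000-1
  m3 ⊆ 00-11,000-1
  m4 ⊆ 00100 [E]
  m7 ⊆ 0-111,00-11
  m8 ⊆ -100-,010-0
  m9 ⊆ -100-,0-001
  m10 ⊆ 01-10,010-0
  m14 ⊆ 01-10,0111-
  m15 ⊆ 0-111,0111-
  m18 ⊆ 10-10 [E]
  m21 ⊆ 1-101 [E]
  m22 ⊆ 10-10 [E]
  m24 ⊆ -100-,11-0-
  m25 ⊆ -100-,11-0-,110-1
  m27 ⊆ 110-1 [E]
  m28 ⊆ 11-0- [E]
  m29 ⊆ 1-101,11-0-
E = {00100, 1-101, 10-10, 11-0-, 110-1}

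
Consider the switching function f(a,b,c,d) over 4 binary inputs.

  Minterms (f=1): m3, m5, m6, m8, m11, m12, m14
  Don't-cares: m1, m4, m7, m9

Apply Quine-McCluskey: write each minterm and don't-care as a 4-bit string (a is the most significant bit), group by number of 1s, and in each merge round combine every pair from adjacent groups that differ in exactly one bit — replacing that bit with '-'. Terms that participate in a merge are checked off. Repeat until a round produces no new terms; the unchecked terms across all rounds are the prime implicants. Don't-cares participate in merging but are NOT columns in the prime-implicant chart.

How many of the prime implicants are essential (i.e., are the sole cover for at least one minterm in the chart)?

[col 0] 0001*, 0011*, 0100*, 0101*, 0110*, 0111*, 1000*, 1001*, 1011*, 1100*, 1110*
[col 1] -001*, -011*, -100*, -110*, 0-01*, 0-11*, 00-1*, 01-0*, 01-1*, 010-*, 011-*, 1-00, 10-1*, 100-, 11-0*
[col 2] -0-1, -1-0, 0--1, 01--
Prime implicants: -0-1, -1-0, 0--1, 01--, 1-00, 100-
PI chart (minterm → PIs covering it):
  3 | -0-1,0--1
  5 | 0--1,01--
  6 | -1-0,01--
  8 | 1-00,100-
  11 | -0-1  (sole → essential)
  12 | -1-0,1-00
  14 | -1-0  (sole → essential)
Essential prime implicants: -0-1, -1-0

2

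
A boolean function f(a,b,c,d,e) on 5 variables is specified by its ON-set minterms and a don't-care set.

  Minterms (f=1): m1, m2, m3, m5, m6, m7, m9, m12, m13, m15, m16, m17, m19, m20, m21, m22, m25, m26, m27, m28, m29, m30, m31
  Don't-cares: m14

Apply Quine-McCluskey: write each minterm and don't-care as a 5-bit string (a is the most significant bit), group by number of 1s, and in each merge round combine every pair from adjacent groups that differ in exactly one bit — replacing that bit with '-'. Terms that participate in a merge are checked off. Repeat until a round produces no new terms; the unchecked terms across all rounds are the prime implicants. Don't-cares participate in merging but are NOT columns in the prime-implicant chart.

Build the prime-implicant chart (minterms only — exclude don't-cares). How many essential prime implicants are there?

5

size-2^0 implicants → 00001(✓)  00010(✓)  00011(✓)  00101(✓)  00110(✓)  00111(✓)  01001(✓)  01100(✓)  01101(✓)  01110(✓)  01111(✓)  10000(✓)  10001(✓)  10011(✓)  10100(✓)  10101(✓)  10110(✓)  11001(✓)  11010(✓)  11011(✓)  11100(✓)  11101(✓)  11110(✓)  11111(✓)
size-2^1 implicants → -0001(✓)  -0011(✓)  -0101(✓)  -0110(✓)  -1001(✓)  -1100(✓)  -1101(✓)  -1110(✓)  -1111(✓)  0-001(✓)  0-101(✓)  0-110(✓)  0-111(✓)  00-01(✓)  00-10(✓)  00-11(✓)  000-1(✓)  0001-(✓)  001-1(✓)  0011-(✓)  01-01(✓)  011-0(✓)  011-1(✓)  0110-(✓)  0111-(✓)  1-001(✓)  1-011(✓)  1-100(✓)  1-101(✓)  1-110(✓)  10-00(✓)  10-01(✓)  100-1(✓)  1000-(✓)  101-0(✓)  1010-(✓)  11-01(✓)  11-10(✓)  11-11(✓)  110-1(✓)  1101-(✓)  111-0(✓)  111-1(✓)  1110-(✓)  1111-(✓)
size-2^2 implicants → --001(✓)  --101(✓)  --110  -0-01(✓)  -00-1  -1-01(✓)  -11-0(✓)  -11-1(✓)  -110-(✓)  -111-(✓)  0--01(✓)  0-1-1  0-11-  00--1  00-1-  011--(✓)  1--01(✓)  1-0-1  1-1-0  1-10-  10-0-  11--1  11-1-  111--(✓)
size-2^3 implicants → ---01  -11--
Unchecked terms (primes): ---01, --110, -00-1, -11--, 0-1-1, 0-11-, 00--1, 00-1-, 1-0-1, 1-1-0, 1-10-, 10-0-, 11--1, 11-1-
Minterm coverage:
  m1 ⊆ ---01,-00-1,00--1
  m2 ⊆ 00-1- [E]
  m3 ⊆ -00-1,00--1,00-1-
  m5 ⊆ ---01,0-1-1,00--1
  m6 ⊆ --110,0-11-,00-1-
  m7 ⊆ 0-1-1,0-11-,00--1,00-1-
  m9 ⊆ ---01 [E]
  m12 ⊆ -11-- [E]
  m13 ⊆ ---01,-11--,0-1-1
  m15 ⊆ -11--,0-1-1,0-11-
  m16 ⊆ 10-0- [E]
  m17 ⊆ ---01,-00-1,1-0-1,10-0-
  m19 ⊆ -00-1,1-0-1
  m20 ⊆ 1-1-0,1-10-,10-0-
  m21 ⊆ ---01,1-10-,10-0-
  m22 ⊆ --110,1-1-0
  m25 ⊆ ---01,1-0-1,11--1
  m26 ⊆ 11-1- [E]
  m27 ⊆ 1-0-1,11--1,11-1-
  m28 ⊆ -11--,1-1-0,1-10-
  m29 ⊆ ---01,-11--,1-10-,11--1
  m30 ⊆ --110,-11--,1-1-0,11-1-
  m31 ⊆ -11--,11--1,11-1-
E = {---01, -11--, 00-1-, 10-0-, 11-1-}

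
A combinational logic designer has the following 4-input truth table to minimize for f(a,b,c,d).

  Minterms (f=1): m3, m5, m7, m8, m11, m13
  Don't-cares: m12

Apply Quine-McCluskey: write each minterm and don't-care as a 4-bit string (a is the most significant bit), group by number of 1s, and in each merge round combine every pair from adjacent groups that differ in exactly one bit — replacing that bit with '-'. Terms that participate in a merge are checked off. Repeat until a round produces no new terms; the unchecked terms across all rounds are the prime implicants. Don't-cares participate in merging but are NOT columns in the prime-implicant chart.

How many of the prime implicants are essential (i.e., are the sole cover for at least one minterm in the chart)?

size-2^0 implicants → 0011(✓)  0101(✓)  0111(✓)  1000(✓)  1011(✓)  1100(✓)  1101(✓)
size-2^1 implicants → -011  -101  0-11  01-1  1-00  110-
Unchecked terms (primes): -011, -101, 0-11, 01-1, 1-00, 110-
Minterm coverage:
  m3 ⊆ -011,0-11
  m5 ⊆ -101,01-1
  m7 ⊆ 0-11,01-1
  m8 ⊆ 1-00 [E]
  m11 ⊆ -011 [E]
  m13 ⊆ -101,110-
E = {-011, 1-00}

2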